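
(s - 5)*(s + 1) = s^2 - 4*s - 5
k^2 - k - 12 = (k - 4)*(k + 3)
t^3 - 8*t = t*(t - 2*sqrt(2))*(t + 2*sqrt(2))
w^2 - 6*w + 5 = (w - 5)*(w - 1)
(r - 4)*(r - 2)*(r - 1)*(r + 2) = r^4 - 5*r^3 + 20*r - 16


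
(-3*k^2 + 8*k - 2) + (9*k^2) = 6*k^2 + 8*k - 2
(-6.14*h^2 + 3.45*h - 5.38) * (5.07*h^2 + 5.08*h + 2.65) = -31.1298*h^4 - 13.6997*h^3 - 26.0216*h^2 - 18.1879*h - 14.257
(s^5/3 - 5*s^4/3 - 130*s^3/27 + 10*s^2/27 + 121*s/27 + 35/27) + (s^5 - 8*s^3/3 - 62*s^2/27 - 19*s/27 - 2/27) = 4*s^5/3 - 5*s^4/3 - 202*s^3/27 - 52*s^2/27 + 34*s/9 + 11/9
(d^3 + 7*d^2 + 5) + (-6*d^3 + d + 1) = -5*d^3 + 7*d^2 + d + 6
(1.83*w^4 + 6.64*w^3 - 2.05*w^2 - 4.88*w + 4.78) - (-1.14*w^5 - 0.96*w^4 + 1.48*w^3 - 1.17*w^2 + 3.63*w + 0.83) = 1.14*w^5 + 2.79*w^4 + 5.16*w^3 - 0.88*w^2 - 8.51*w + 3.95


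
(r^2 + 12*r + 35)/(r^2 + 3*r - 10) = (r + 7)/(r - 2)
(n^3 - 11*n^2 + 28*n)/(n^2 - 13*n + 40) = n*(n^2 - 11*n + 28)/(n^2 - 13*n + 40)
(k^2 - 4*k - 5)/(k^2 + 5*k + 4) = (k - 5)/(k + 4)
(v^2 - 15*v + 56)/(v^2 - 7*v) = (v - 8)/v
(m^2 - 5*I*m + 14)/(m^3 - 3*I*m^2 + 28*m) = (m + 2*I)/(m*(m + 4*I))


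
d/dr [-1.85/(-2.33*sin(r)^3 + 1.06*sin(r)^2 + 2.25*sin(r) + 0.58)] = (-12.9315*sin(r)^2 + 3.922*sin(r) + 4.1625)*cos(r)/(-2.33*sin(r)^3 + 1.06*sin(r)^2 + 2.25*sin(r) + 0.58)^2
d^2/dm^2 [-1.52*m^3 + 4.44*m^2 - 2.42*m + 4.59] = 8.88 - 9.12*m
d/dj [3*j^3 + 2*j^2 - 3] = j*(9*j + 4)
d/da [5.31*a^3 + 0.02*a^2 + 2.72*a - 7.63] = 15.93*a^2 + 0.04*a + 2.72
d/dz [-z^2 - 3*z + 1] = -2*z - 3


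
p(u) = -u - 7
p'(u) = -1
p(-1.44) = -5.56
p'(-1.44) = -1.00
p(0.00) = -7.00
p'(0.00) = -1.00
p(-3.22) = -3.78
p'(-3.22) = -1.00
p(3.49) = -10.49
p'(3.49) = -1.00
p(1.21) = -8.21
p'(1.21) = -1.00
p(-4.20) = -2.80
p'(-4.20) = -1.00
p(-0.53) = -6.47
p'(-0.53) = -1.00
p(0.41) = -7.41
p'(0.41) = -1.00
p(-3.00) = -4.00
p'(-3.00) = -1.00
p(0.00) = -7.00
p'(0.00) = -1.00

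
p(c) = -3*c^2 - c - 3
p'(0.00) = -1.00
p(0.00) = -3.00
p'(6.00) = -37.00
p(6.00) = -117.00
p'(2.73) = -17.38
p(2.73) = -28.09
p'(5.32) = -32.92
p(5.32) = -93.23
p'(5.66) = -34.96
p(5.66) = -104.77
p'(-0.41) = 1.46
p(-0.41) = -3.09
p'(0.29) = -2.74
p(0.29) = -3.54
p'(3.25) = -20.50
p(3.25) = -37.94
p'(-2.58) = 14.48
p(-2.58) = -20.39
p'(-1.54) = 8.24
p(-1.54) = -8.57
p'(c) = -6*c - 1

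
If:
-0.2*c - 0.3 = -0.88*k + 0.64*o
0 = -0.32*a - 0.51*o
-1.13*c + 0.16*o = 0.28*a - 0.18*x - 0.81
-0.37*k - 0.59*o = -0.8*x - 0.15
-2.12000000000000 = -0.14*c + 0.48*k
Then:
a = 11.03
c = -4.25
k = -5.66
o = -6.92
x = -7.91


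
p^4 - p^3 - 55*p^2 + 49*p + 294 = (p - 7)*(p - 3)*(p + 2)*(p + 7)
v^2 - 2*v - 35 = (v - 7)*(v + 5)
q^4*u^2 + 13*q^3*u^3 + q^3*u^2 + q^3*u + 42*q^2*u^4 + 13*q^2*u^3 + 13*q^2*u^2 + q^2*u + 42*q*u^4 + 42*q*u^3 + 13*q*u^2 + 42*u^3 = (q + 6*u)*(q + 7*u)*(q*u + 1)*(q*u + u)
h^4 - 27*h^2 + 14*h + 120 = (h - 4)*(h - 3)*(h + 2)*(h + 5)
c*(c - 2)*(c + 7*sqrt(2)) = c^3 - 2*c^2 + 7*sqrt(2)*c^2 - 14*sqrt(2)*c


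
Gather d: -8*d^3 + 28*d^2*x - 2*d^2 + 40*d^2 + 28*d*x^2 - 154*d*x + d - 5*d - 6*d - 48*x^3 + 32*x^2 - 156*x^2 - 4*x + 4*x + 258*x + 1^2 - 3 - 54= -8*d^3 + d^2*(28*x + 38) + d*(28*x^2 - 154*x - 10) - 48*x^3 - 124*x^2 + 258*x - 56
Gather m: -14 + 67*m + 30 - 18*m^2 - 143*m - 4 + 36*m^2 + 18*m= 18*m^2 - 58*m + 12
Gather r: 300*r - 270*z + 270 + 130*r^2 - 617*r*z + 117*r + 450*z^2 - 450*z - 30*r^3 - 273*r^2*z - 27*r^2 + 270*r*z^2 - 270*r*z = -30*r^3 + r^2*(103 - 273*z) + r*(270*z^2 - 887*z + 417) + 450*z^2 - 720*z + 270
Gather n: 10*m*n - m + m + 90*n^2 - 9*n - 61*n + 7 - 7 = 90*n^2 + n*(10*m - 70)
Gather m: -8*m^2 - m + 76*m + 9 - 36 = -8*m^2 + 75*m - 27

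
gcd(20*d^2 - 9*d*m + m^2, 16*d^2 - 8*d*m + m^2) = 4*d - m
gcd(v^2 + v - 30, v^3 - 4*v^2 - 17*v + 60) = v - 5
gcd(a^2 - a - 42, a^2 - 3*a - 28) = a - 7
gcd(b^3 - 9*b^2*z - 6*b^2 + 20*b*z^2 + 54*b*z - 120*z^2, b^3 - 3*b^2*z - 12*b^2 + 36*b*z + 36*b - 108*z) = b - 6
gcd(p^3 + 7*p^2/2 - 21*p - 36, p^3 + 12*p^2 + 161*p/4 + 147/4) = p + 3/2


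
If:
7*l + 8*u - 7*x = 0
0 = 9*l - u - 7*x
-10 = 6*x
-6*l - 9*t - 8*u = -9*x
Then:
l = -105/79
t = -1105/2133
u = -70/237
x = -5/3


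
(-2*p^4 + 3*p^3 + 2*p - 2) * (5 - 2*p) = 4*p^5 - 16*p^4 + 15*p^3 - 4*p^2 + 14*p - 10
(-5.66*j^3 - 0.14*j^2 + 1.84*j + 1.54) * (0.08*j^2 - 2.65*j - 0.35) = -0.4528*j^5 + 14.9878*j^4 + 2.4992*j^3 - 4.7038*j^2 - 4.725*j - 0.539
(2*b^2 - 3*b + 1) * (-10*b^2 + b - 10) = -20*b^4 + 32*b^3 - 33*b^2 + 31*b - 10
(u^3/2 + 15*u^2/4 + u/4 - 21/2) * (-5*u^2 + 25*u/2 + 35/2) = -5*u^5/2 - 25*u^4/2 + 435*u^3/8 + 485*u^2/4 - 1015*u/8 - 735/4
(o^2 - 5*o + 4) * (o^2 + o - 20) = o^4 - 4*o^3 - 21*o^2 + 104*o - 80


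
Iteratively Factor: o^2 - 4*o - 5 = (o + 1)*(o - 5)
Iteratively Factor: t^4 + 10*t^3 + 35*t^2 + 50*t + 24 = (t + 2)*(t^3 + 8*t^2 + 19*t + 12) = (t + 1)*(t + 2)*(t^2 + 7*t + 12) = (t + 1)*(t + 2)*(t + 3)*(t + 4)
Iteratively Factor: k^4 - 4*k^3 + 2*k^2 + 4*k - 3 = (k - 1)*(k^3 - 3*k^2 - k + 3) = (k - 1)^2*(k^2 - 2*k - 3) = (k - 3)*(k - 1)^2*(k + 1)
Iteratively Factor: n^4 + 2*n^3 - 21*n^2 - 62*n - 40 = (n - 5)*(n^3 + 7*n^2 + 14*n + 8) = (n - 5)*(n + 4)*(n^2 + 3*n + 2) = (n - 5)*(n + 1)*(n + 4)*(n + 2)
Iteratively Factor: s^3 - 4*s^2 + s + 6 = (s - 3)*(s^2 - s - 2) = (s - 3)*(s - 2)*(s + 1)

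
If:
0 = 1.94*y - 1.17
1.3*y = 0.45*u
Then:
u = 1.74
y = 0.60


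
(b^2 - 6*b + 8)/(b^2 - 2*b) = (b - 4)/b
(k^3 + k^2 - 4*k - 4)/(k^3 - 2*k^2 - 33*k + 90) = (k^3 + k^2 - 4*k - 4)/(k^3 - 2*k^2 - 33*k + 90)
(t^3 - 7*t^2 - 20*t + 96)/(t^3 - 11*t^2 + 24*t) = (t + 4)/t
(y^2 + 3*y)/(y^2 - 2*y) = (y + 3)/(y - 2)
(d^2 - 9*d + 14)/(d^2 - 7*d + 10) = (d - 7)/(d - 5)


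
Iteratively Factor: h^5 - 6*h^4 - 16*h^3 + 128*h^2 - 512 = (h - 4)*(h^4 - 2*h^3 - 24*h^2 + 32*h + 128) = (h - 4)*(h + 2)*(h^3 - 4*h^2 - 16*h + 64) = (h - 4)^2*(h + 2)*(h^2 - 16) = (h - 4)^3*(h + 2)*(h + 4)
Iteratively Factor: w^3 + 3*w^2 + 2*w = (w + 2)*(w^2 + w) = (w + 1)*(w + 2)*(w)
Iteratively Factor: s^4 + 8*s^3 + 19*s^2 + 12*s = (s + 4)*(s^3 + 4*s^2 + 3*s) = s*(s + 4)*(s^2 + 4*s + 3) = s*(s + 1)*(s + 4)*(s + 3)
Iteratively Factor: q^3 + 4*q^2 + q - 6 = (q + 3)*(q^2 + q - 2) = (q - 1)*(q + 3)*(q + 2)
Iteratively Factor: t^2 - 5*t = (t - 5)*(t)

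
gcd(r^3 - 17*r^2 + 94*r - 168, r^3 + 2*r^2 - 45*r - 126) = r - 7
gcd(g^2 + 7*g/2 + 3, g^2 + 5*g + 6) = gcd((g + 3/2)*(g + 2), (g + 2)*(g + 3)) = g + 2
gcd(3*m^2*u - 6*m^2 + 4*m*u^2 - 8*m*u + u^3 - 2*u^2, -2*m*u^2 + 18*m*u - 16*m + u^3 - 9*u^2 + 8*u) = 1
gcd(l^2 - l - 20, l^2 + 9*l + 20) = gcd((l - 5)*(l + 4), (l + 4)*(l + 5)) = l + 4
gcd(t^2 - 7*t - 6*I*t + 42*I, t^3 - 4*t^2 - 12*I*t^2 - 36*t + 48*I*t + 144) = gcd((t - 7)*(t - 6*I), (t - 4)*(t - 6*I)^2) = t - 6*I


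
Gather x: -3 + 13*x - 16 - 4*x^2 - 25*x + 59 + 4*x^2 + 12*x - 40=0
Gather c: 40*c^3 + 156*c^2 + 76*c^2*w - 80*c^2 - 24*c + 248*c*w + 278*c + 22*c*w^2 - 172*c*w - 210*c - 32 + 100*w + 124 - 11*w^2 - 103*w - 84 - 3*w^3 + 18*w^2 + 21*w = 40*c^3 + c^2*(76*w + 76) + c*(22*w^2 + 76*w + 44) - 3*w^3 + 7*w^2 + 18*w + 8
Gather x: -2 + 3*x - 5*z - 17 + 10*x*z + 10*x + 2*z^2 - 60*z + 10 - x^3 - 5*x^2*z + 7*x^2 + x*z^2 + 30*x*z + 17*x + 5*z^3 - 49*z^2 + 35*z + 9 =-x^3 + x^2*(7 - 5*z) + x*(z^2 + 40*z + 30) + 5*z^3 - 47*z^2 - 30*z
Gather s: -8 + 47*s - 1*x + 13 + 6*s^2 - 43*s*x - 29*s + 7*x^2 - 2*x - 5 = 6*s^2 + s*(18 - 43*x) + 7*x^2 - 3*x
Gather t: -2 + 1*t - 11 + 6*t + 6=7*t - 7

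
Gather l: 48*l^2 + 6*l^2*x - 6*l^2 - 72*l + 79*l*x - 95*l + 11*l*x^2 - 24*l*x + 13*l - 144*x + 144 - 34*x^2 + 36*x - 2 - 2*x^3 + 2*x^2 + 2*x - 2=l^2*(6*x + 42) + l*(11*x^2 + 55*x - 154) - 2*x^3 - 32*x^2 - 106*x + 140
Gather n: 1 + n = n + 1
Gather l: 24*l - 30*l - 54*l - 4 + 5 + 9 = 10 - 60*l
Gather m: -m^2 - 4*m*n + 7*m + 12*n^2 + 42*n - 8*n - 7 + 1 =-m^2 + m*(7 - 4*n) + 12*n^2 + 34*n - 6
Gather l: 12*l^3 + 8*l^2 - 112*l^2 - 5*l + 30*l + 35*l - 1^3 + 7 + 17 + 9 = 12*l^3 - 104*l^2 + 60*l + 32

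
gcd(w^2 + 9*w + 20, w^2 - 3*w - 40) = w + 5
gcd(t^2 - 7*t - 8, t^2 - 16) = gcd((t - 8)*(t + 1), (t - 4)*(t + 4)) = 1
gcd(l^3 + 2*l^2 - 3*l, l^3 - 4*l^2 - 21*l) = l^2 + 3*l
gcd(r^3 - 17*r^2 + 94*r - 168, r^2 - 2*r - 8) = r - 4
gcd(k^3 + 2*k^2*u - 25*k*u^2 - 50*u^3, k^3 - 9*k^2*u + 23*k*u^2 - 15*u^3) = -k + 5*u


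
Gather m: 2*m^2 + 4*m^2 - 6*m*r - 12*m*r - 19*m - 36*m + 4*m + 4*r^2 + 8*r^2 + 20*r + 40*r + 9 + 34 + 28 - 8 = 6*m^2 + m*(-18*r - 51) + 12*r^2 + 60*r + 63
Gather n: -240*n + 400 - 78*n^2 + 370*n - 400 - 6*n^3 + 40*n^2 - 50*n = -6*n^3 - 38*n^2 + 80*n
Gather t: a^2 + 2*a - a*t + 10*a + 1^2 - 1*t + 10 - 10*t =a^2 + 12*a + t*(-a - 11) + 11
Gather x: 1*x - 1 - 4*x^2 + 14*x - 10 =-4*x^2 + 15*x - 11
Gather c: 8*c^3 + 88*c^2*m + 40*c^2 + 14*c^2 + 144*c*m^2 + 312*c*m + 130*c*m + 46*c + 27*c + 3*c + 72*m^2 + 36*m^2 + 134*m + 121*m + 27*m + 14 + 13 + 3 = 8*c^3 + c^2*(88*m + 54) + c*(144*m^2 + 442*m + 76) + 108*m^2 + 282*m + 30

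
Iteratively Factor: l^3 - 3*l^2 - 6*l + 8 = (l - 1)*(l^2 - 2*l - 8) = (l - 1)*(l + 2)*(l - 4)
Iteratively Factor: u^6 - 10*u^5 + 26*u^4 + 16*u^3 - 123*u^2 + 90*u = (u)*(u^5 - 10*u^4 + 26*u^3 + 16*u^2 - 123*u + 90) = u*(u + 2)*(u^4 - 12*u^3 + 50*u^2 - 84*u + 45) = u*(u - 5)*(u + 2)*(u^3 - 7*u^2 + 15*u - 9) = u*(u - 5)*(u - 3)*(u + 2)*(u^2 - 4*u + 3) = u*(u - 5)*(u - 3)*(u - 1)*(u + 2)*(u - 3)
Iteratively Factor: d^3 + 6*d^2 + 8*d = (d)*(d^2 + 6*d + 8) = d*(d + 4)*(d + 2)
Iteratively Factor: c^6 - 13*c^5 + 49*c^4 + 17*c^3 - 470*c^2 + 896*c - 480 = (c - 4)*(c^5 - 9*c^4 + 13*c^3 + 69*c^2 - 194*c + 120) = (c - 4)*(c - 1)*(c^4 - 8*c^3 + 5*c^2 + 74*c - 120) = (c - 4)*(c - 2)*(c - 1)*(c^3 - 6*c^2 - 7*c + 60) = (c - 4)*(c - 2)*(c - 1)*(c + 3)*(c^2 - 9*c + 20) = (c - 5)*(c - 4)*(c - 2)*(c - 1)*(c + 3)*(c - 4)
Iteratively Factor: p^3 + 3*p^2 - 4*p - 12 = (p - 2)*(p^2 + 5*p + 6) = (p - 2)*(p + 3)*(p + 2)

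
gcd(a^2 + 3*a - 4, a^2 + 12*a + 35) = 1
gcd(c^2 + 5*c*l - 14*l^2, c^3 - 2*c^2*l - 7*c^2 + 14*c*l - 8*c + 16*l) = c - 2*l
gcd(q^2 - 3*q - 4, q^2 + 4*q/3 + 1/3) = q + 1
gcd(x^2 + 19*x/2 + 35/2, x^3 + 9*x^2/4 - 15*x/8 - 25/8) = x + 5/2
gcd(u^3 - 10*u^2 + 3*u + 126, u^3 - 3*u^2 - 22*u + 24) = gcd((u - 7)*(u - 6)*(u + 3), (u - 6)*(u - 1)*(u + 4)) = u - 6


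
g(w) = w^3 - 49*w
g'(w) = 3*w^2 - 49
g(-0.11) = 5.39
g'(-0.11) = -48.96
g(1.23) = -58.41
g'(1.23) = -44.46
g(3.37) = -126.86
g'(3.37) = -14.93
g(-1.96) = 88.51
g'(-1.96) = -37.48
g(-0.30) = 14.67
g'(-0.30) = -48.73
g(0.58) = -28.22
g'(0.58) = -47.99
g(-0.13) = 6.37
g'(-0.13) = -48.95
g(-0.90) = 43.37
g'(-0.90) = -46.57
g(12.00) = 1140.00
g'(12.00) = 383.00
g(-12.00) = -1140.00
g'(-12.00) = 383.00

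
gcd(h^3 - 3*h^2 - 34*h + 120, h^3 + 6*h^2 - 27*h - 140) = h - 5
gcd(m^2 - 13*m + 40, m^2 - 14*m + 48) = m - 8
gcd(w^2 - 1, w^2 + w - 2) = w - 1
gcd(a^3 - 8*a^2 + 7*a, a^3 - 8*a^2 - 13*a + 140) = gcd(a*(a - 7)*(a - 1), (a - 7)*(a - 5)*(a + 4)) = a - 7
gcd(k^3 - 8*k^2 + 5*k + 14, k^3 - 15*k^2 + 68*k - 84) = k^2 - 9*k + 14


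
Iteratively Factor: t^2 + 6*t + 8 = (t + 2)*(t + 4)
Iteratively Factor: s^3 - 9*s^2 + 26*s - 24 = (s - 3)*(s^2 - 6*s + 8) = (s - 3)*(s - 2)*(s - 4)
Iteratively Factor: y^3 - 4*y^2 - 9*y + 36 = (y - 3)*(y^2 - y - 12) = (y - 3)*(y + 3)*(y - 4)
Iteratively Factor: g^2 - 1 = (g + 1)*(g - 1)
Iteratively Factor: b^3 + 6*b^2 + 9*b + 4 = (b + 1)*(b^2 + 5*b + 4) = (b + 1)*(b + 4)*(b + 1)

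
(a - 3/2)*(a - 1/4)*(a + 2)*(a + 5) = a^4 + 21*a^3/4 - 15*a^2/8 - 119*a/8 + 15/4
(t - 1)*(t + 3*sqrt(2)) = t^2 - t + 3*sqrt(2)*t - 3*sqrt(2)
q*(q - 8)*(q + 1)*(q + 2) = q^4 - 5*q^3 - 22*q^2 - 16*q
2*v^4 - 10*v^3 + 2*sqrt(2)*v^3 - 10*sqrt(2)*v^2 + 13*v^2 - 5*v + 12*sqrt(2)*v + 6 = (v - 3)*(v - 2)*(sqrt(2)*v + 1)^2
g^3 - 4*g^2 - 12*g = g*(g - 6)*(g + 2)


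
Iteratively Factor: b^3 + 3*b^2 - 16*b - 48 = (b + 3)*(b^2 - 16) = (b + 3)*(b + 4)*(b - 4)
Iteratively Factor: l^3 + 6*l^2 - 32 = (l + 4)*(l^2 + 2*l - 8) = (l - 2)*(l + 4)*(l + 4)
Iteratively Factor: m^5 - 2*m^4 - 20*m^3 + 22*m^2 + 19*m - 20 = (m + 4)*(m^4 - 6*m^3 + 4*m^2 + 6*m - 5) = (m + 1)*(m + 4)*(m^3 - 7*m^2 + 11*m - 5) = (m - 1)*(m + 1)*(m + 4)*(m^2 - 6*m + 5) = (m - 5)*(m - 1)*(m + 1)*(m + 4)*(m - 1)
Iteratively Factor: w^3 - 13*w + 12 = (w - 1)*(w^2 + w - 12) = (w - 3)*(w - 1)*(w + 4)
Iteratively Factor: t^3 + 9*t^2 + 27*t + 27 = (t + 3)*(t^2 + 6*t + 9) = (t + 3)^2*(t + 3)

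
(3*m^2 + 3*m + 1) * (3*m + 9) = 9*m^3 + 36*m^2 + 30*m + 9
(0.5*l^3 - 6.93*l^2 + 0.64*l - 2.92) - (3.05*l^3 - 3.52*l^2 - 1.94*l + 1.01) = -2.55*l^3 - 3.41*l^2 + 2.58*l - 3.93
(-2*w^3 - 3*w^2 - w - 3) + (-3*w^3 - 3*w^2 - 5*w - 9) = -5*w^3 - 6*w^2 - 6*w - 12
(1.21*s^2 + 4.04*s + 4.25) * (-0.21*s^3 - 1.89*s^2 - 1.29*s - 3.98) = -0.2541*s^5 - 3.1353*s^4 - 10.089*s^3 - 18.0599*s^2 - 21.5617*s - 16.915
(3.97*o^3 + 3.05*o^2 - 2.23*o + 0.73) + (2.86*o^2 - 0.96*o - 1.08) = 3.97*o^3 + 5.91*o^2 - 3.19*o - 0.35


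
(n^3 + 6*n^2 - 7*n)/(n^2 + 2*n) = (n^2 + 6*n - 7)/(n + 2)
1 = 1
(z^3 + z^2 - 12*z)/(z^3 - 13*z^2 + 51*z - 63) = z*(z + 4)/(z^2 - 10*z + 21)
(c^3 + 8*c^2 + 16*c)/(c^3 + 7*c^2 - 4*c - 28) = c*(c^2 + 8*c + 16)/(c^3 + 7*c^2 - 4*c - 28)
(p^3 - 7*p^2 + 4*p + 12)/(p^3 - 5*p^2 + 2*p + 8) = (p - 6)/(p - 4)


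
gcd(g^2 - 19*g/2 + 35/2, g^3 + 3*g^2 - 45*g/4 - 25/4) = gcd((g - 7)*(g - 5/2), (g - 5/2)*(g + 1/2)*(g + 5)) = g - 5/2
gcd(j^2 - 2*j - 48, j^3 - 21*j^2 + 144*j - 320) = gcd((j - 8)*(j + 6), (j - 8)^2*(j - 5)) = j - 8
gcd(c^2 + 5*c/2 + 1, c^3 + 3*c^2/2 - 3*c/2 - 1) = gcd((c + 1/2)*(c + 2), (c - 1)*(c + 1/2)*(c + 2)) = c^2 + 5*c/2 + 1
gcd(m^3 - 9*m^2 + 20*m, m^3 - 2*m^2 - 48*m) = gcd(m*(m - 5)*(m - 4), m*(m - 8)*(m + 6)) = m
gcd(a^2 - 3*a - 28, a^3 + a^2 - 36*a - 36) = 1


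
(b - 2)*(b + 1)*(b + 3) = b^3 + 2*b^2 - 5*b - 6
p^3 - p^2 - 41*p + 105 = (p - 5)*(p - 3)*(p + 7)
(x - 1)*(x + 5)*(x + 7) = x^3 + 11*x^2 + 23*x - 35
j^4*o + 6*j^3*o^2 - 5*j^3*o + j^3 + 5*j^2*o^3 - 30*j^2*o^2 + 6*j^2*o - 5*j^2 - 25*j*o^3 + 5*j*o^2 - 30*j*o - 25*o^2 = (j - 5)*(j + o)*(j + 5*o)*(j*o + 1)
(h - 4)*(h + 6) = h^2 + 2*h - 24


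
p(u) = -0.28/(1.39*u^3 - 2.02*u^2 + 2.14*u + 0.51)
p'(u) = -0.28*(-4.17*u^2 + 4.04*u - 2.14)/(1.39*u^3 - 2.02*u^2 + 2.14*u + 0.51)^2 = (1.1676*u^2 - 1.1312*u + 0.5992)/(1.39*u^3 - 2.02*u^2 + 2.14*u + 0.51)^2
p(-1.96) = 0.01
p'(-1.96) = 0.02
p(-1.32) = 0.03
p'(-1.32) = 0.05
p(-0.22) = 3.82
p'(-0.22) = 168.04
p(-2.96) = 0.00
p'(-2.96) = 0.00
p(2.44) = -0.02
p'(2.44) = 0.02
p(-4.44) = 0.00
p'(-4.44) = 0.00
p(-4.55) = 0.00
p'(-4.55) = 0.00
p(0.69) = -0.19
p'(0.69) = 0.17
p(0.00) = -0.55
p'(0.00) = 2.30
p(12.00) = -0.00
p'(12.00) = 0.00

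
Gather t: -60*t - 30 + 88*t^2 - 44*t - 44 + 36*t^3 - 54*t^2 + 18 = 36*t^3 + 34*t^2 - 104*t - 56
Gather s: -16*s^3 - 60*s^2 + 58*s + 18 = -16*s^3 - 60*s^2 + 58*s + 18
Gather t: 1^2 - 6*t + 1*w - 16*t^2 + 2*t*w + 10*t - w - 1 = -16*t^2 + t*(2*w + 4)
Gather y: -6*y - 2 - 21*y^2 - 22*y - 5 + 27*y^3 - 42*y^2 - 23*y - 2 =27*y^3 - 63*y^2 - 51*y - 9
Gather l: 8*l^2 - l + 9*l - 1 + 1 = 8*l^2 + 8*l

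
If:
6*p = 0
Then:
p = 0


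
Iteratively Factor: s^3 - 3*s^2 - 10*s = (s + 2)*(s^2 - 5*s) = (s - 5)*(s + 2)*(s)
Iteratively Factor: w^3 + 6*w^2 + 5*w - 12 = (w + 4)*(w^2 + 2*w - 3) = (w + 3)*(w + 4)*(w - 1)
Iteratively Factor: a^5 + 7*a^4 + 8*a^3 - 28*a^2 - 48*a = (a + 3)*(a^4 + 4*a^3 - 4*a^2 - 16*a) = (a + 2)*(a + 3)*(a^3 + 2*a^2 - 8*a) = a*(a + 2)*(a + 3)*(a^2 + 2*a - 8) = a*(a - 2)*(a + 2)*(a + 3)*(a + 4)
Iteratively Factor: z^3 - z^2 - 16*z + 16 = (z - 4)*(z^2 + 3*z - 4) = (z - 4)*(z - 1)*(z + 4)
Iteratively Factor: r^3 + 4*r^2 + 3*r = (r)*(r^2 + 4*r + 3) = r*(r + 3)*(r + 1)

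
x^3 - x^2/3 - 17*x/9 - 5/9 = (x - 5/3)*(x + 1/3)*(x + 1)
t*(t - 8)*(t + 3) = t^3 - 5*t^2 - 24*t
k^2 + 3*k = k*(k + 3)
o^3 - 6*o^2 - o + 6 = (o - 6)*(o - 1)*(o + 1)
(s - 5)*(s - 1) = s^2 - 6*s + 5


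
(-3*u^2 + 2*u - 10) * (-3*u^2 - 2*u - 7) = 9*u^4 + 47*u^2 + 6*u + 70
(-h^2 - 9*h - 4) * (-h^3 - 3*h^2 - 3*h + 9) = h^5 + 12*h^4 + 34*h^3 + 30*h^2 - 69*h - 36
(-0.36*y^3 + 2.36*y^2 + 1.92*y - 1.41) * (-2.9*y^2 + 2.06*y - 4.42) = 1.044*y^5 - 7.5856*y^4 + 0.8848*y^3 - 2.387*y^2 - 11.391*y + 6.2322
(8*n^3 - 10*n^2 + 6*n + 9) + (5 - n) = 8*n^3 - 10*n^2 + 5*n + 14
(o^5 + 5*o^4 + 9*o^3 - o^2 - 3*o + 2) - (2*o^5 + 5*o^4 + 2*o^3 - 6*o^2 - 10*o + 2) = -o^5 + 7*o^3 + 5*o^2 + 7*o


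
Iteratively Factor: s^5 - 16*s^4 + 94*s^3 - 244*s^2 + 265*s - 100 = (s - 1)*(s^4 - 15*s^3 + 79*s^2 - 165*s + 100) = (s - 5)*(s - 1)*(s^3 - 10*s^2 + 29*s - 20) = (s - 5)^2*(s - 1)*(s^2 - 5*s + 4) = (s - 5)^2*(s - 1)^2*(s - 4)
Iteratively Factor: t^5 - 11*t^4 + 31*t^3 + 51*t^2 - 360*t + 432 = (t - 4)*(t^4 - 7*t^3 + 3*t^2 + 63*t - 108) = (t - 4)*(t - 3)*(t^3 - 4*t^2 - 9*t + 36) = (t - 4)*(t - 3)*(t + 3)*(t^2 - 7*t + 12) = (t - 4)^2*(t - 3)*(t + 3)*(t - 3)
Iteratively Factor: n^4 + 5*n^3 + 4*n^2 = (n)*(n^3 + 5*n^2 + 4*n) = n^2*(n^2 + 5*n + 4) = n^2*(n + 4)*(n + 1)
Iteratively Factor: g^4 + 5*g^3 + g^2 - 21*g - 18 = (g + 1)*(g^3 + 4*g^2 - 3*g - 18) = (g - 2)*(g + 1)*(g^2 + 6*g + 9) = (g - 2)*(g + 1)*(g + 3)*(g + 3)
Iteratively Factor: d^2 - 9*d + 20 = (d - 4)*(d - 5)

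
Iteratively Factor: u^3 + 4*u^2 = (u)*(u^2 + 4*u) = u^2*(u + 4)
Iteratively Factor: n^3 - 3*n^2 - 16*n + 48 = (n - 4)*(n^2 + n - 12) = (n - 4)*(n + 4)*(n - 3)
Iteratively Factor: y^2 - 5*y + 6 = (y - 3)*(y - 2)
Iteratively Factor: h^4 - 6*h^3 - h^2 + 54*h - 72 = (h - 3)*(h^3 - 3*h^2 - 10*h + 24) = (h - 4)*(h - 3)*(h^2 + h - 6) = (h - 4)*(h - 3)*(h - 2)*(h + 3)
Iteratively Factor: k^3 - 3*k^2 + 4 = (k - 2)*(k^2 - k - 2) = (k - 2)^2*(k + 1)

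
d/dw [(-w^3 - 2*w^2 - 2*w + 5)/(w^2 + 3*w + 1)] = (-w^4 - 6*w^3 - 7*w^2 - 14*w - 17)/(w^4 + 6*w^3 + 11*w^2 + 6*w + 1)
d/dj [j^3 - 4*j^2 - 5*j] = 3*j^2 - 8*j - 5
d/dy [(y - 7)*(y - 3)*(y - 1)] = 3*y^2 - 22*y + 31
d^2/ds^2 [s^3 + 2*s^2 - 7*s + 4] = 6*s + 4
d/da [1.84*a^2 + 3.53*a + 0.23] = 3.68*a + 3.53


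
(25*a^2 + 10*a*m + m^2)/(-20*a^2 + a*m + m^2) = (-5*a - m)/(4*a - m)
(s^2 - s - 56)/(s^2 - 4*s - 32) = (s + 7)/(s + 4)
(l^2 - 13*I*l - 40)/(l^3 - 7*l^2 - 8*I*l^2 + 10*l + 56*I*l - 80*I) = (l - 5*I)/(l^2 - 7*l + 10)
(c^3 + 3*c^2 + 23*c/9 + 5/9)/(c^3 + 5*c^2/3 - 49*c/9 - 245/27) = 3*(3*c^2 + 4*c + 1)/(9*c^2 - 49)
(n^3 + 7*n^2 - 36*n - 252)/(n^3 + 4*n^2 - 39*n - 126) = (n + 6)/(n + 3)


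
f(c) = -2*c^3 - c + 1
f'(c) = -6*c^2 - 1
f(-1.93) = 17.31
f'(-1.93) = -23.35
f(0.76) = -0.64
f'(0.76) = -4.47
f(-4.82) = 229.78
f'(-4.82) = -140.39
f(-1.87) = 15.95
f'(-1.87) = -21.98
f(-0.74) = 2.55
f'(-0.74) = -4.29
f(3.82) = -114.31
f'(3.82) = -88.55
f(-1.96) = 18.02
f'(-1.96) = -24.05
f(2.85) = -48.15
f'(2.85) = -49.74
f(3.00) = -56.00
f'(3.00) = -55.00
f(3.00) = -56.00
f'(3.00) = -55.00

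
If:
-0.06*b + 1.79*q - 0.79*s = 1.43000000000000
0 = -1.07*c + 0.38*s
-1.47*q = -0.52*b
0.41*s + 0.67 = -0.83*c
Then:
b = 1.18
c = -0.34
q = 0.42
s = -0.95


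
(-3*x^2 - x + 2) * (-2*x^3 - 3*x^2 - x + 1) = 6*x^5 + 11*x^4 + 2*x^3 - 8*x^2 - 3*x + 2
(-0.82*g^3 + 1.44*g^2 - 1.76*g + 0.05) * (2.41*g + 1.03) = -1.9762*g^4 + 2.6258*g^3 - 2.7584*g^2 - 1.6923*g + 0.0515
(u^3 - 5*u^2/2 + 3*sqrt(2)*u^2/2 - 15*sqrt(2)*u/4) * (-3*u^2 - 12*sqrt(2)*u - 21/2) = -3*u^5 - 33*sqrt(2)*u^4/2 + 15*u^4/2 - 93*u^3/2 + 165*sqrt(2)*u^3/4 - 63*sqrt(2)*u^2/4 + 465*u^2/4 + 315*sqrt(2)*u/8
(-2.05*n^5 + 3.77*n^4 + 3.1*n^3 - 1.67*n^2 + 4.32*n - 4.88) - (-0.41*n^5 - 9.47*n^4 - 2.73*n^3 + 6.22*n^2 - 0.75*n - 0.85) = -1.64*n^5 + 13.24*n^4 + 5.83*n^3 - 7.89*n^2 + 5.07*n - 4.03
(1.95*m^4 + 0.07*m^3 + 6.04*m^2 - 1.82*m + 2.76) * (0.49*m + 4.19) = 0.9555*m^5 + 8.2048*m^4 + 3.2529*m^3 + 24.4158*m^2 - 6.2734*m + 11.5644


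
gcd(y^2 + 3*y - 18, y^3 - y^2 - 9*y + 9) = y - 3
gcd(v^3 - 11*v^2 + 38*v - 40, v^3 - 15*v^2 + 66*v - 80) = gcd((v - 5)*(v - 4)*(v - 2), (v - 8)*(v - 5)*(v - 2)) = v^2 - 7*v + 10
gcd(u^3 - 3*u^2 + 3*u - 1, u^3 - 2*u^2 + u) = u^2 - 2*u + 1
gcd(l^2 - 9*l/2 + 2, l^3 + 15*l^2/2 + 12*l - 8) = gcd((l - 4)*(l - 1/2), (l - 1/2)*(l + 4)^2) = l - 1/2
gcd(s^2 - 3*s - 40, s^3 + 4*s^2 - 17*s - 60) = s + 5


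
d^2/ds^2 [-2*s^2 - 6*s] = -4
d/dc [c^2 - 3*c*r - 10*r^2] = 2*c - 3*r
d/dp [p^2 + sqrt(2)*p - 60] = 2*p + sqrt(2)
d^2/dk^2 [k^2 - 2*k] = 2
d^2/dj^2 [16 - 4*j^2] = -8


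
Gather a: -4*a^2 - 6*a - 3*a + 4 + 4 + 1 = -4*a^2 - 9*a + 9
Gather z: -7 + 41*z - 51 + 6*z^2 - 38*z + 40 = 6*z^2 + 3*z - 18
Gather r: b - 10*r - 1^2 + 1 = b - 10*r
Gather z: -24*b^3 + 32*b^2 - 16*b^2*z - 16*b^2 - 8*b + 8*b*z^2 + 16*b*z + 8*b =-24*b^3 + 16*b^2 + 8*b*z^2 + z*(-16*b^2 + 16*b)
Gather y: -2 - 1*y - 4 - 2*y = -3*y - 6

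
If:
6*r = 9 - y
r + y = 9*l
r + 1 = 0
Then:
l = 14/9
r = -1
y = 15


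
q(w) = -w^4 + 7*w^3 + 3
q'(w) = -4*w^3 + 21*w^2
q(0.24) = 3.09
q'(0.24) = 1.15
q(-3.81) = -594.86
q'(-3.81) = 526.06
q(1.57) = 24.01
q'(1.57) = 36.28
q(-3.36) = -389.99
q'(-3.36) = 388.81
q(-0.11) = 2.99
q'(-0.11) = 0.26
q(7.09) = -29.08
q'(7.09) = -369.97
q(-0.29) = 2.82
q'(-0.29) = 1.86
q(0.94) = 8.03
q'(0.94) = 15.23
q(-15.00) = -74247.00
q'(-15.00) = 18225.00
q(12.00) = -8637.00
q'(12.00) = -3888.00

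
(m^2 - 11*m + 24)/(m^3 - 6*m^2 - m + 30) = (m - 8)/(m^2 - 3*m - 10)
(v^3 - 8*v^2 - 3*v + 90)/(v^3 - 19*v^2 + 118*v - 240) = (v + 3)/(v - 8)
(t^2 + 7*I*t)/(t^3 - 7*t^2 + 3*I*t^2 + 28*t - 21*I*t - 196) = t/(t^2 - t*(7 + 4*I) + 28*I)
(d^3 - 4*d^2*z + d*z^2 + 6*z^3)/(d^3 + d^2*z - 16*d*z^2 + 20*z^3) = (-d^2 + 2*d*z + 3*z^2)/(-d^2 - 3*d*z + 10*z^2)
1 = 1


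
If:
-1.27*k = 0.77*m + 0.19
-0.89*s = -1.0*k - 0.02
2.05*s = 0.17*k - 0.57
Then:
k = -0.29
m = 0.23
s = -0.30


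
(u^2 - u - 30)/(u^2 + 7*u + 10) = (u - 6)/(u + 2)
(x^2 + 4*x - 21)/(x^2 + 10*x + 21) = (x - 3)/(x + 3)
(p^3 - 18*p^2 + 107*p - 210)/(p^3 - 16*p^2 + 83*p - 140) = (p - 6)/(p - 4)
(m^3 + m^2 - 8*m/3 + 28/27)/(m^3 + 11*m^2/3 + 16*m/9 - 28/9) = (m - 2/3)/(m + 2)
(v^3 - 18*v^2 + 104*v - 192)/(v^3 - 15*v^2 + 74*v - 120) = (v - 8)/(v - 5)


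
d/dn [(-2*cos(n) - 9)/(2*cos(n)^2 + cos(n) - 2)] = (4*sin(n)^2 - 36*cos(n) - 17)*sin(n)/(cos(n) + cos(2*n) - 1)^2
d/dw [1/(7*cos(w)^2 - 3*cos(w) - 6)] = (14*cos(w) - 3)*sin(w)/(-7*cos(w)^2 + 3*cos(w) + 6)^2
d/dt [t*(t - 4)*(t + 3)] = 3*t^2 - 2*t - 12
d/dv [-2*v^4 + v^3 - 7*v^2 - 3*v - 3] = -8*v^3 + 3*v^2 - 14*v - 3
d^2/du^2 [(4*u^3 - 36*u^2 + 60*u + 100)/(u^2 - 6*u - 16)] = 8*(13*u^3 - 69*u^2 + 1038*u - 2444)/(u^6 - 18*u^5 + 60*u^4 + 360*u^3 - 960*u^2 - 4608*u - 4096)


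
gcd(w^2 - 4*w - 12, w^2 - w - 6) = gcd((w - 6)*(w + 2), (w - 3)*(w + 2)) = w + 2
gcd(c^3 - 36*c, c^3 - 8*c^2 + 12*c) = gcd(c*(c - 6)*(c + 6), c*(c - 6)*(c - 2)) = c^2 - 6*c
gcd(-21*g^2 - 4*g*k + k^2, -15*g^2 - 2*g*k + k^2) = 3*g + k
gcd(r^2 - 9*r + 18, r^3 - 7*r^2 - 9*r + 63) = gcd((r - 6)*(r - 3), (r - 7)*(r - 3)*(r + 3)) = r - 3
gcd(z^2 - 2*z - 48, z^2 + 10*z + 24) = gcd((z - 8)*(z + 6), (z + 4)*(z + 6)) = z + 6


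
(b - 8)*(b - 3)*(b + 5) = b^3 - 6*b^2 - 31*b + 120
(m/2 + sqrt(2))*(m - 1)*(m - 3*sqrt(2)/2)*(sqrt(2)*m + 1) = sqrt(2)*m^4/2 - sqrt(2)*m^3/2 + m^3 - 11*sqrt(2)*m^2/4 - m^2 - 3*m + 11*sqrt(2)*m/4 + 3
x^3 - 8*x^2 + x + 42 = (x - 7)*(x - 3)*(x + 2)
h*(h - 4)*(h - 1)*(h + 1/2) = h^4 - 9*h^3/2 + 3*h^2/2 + 2*h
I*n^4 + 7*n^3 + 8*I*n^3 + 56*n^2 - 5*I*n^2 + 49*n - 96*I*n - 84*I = (n + 7)*(n - 4*I)*(n - 3*I)*(I*n + I)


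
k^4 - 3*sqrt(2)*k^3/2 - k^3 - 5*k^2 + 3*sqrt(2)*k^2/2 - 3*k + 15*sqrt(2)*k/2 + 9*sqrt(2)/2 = (k - 3)*(k + 1)^2*(k - 3*sqrt(2)/2)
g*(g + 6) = g^2 + 6*g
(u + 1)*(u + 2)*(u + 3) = u^3 + 6*u^2 + 11*u + 6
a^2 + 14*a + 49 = (a + 7)^2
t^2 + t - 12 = (t - 3)*(t + 4)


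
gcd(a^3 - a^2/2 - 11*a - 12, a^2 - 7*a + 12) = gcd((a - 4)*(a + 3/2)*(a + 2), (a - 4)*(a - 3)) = a - 4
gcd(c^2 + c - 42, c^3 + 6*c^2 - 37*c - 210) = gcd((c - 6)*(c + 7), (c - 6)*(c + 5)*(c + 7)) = c^2 + c - 42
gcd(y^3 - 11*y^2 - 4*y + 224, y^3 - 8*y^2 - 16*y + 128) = y^2 - 4*y - 32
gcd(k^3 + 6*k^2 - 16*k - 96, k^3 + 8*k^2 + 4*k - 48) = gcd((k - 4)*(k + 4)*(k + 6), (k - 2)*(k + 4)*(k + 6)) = k^2 + 10*k + 24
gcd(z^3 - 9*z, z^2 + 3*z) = z^2 + 3*z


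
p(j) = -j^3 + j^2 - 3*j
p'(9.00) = -228.00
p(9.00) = -675.00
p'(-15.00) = -708.00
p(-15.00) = 3645.00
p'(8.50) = -202.75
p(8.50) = -567.38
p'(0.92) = -3.70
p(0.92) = -2.69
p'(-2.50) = -26.75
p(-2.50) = 29.38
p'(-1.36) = -11.27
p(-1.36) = 8.45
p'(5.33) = -77.57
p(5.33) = -139.00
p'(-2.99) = -35.80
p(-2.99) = 44.64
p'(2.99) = -23.84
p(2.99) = -26.76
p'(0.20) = -2.72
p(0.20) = -0.57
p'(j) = -3*j^2 + 2*j - 3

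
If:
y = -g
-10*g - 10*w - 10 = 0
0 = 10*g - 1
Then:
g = 1/10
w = -11/10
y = -1/10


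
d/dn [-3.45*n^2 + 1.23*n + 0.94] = 1.23 - 6.9*n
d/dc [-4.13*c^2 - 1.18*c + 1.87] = -8.26*c - 1.18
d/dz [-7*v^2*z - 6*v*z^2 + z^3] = -7*v^2 - 12*v*z + 3*z^2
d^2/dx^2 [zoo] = 0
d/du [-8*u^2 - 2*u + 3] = -16*u - 2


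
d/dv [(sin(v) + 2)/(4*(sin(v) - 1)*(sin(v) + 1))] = (-4*sin(v) + cos(v)^2 - 2)/(4*cos(v)^3)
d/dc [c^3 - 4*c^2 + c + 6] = 3*c^2 - 8*c + 1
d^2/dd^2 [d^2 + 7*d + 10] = 2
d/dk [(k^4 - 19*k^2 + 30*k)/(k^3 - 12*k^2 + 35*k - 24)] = (k^4 - 18*k^3 + 7*k^2 + 48*k - 80)/(k^4 - 18*k^3 + 97*k^2 - 144*k + 64)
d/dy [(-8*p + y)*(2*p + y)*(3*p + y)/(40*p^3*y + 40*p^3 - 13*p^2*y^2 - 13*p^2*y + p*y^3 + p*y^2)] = (30*p^3 - 12*p^2*y - 31*p^2 - 10*p*y^2 - 10*p*y + y^2)/(p*(25*p^2*y^2 + 50*p^2*y + 25*p^2 - 10*p*y^3 - 20*p*y^2 - 10*p*y + y^4 + 2*y^3 + y^2))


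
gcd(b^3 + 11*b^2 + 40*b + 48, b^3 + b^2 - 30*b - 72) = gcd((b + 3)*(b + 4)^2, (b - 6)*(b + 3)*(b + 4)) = b^2 + 7*b + 12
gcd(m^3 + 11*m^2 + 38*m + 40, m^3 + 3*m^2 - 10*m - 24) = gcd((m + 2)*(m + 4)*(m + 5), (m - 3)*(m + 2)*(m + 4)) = m^2 + 6*m + 8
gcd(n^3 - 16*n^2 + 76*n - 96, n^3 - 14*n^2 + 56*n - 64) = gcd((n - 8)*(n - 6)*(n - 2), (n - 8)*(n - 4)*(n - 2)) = n^2 - 10*n + 16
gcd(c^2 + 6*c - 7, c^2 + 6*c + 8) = 1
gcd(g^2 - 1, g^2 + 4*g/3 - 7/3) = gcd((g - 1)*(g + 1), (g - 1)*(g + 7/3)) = g - 1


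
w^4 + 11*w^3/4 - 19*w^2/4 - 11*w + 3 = (w - 2)*(w - 1/4)*(w + 2)*(w + 3)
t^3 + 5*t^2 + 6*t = t*(t + 2)*(t + 3)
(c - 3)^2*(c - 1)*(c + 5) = c^4 - 2*c^3 - 20*c^2 + 66*c - 45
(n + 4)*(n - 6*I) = n^2 + 4*n - 6*I*n - 24*I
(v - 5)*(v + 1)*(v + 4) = v^3 - 21*v - 20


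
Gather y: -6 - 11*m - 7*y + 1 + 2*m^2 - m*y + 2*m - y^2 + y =2*m^2 - 9*m - y^2 + y*(-m - 6) - 5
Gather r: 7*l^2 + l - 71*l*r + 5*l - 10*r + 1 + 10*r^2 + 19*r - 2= 7*l^2 + 6*l + 10*r^2 + r*(9 - 71*l) - 1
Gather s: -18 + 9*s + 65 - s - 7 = 8*s + 40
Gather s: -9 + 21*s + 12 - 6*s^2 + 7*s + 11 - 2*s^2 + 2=-8*s^2 + 28*s + 16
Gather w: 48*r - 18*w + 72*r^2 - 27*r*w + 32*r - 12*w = 72*r^2 + 80*r + w*(-27*r - 30)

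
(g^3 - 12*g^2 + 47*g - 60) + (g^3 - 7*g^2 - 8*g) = 2*g^3 - 19*g^2 + 39*g - 60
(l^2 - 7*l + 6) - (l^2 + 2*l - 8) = 14 - 9*l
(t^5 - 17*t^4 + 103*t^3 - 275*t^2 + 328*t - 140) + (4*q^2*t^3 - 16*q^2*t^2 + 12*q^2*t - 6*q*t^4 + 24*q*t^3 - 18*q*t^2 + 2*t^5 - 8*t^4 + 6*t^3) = 4*q^2*t^3 - 16*q^2*t^2 + 12*q^2*t - 6*q*t^4 + 24*q*t^3 - 18*q*t^2 + 3*t^5 - 25*t^4 + 109*t^3 - 275*t^2 + 328*t - 140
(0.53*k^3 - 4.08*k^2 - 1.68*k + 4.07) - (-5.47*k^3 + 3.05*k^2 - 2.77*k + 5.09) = 6.0*k^3 - 7.13*k^2 + 1.09*k - 1.02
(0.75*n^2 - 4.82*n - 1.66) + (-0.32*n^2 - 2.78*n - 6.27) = 0.43*n^2 - 7.6*n - 7.93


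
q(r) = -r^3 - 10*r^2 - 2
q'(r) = -3*r^2 - 20*r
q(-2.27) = -41.83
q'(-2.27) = 29.94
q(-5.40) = -136.14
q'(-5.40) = 20.52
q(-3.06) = -66.98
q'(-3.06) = 33.11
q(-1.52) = -21.59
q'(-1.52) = 23.47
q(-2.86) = -60.40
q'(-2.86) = 32.66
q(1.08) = -14.92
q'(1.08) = -25.10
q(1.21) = -18.41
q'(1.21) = -28.59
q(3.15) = -132.48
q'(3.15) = -92.77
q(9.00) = -1541.00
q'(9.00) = -423.00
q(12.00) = -3170.00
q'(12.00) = -672.00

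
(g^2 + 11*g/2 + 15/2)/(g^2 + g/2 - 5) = (g + 3)/(g - 2)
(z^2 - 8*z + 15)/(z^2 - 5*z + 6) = (z - 5)/(z - 2)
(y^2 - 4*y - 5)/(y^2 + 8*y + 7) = (y - 5)/(y + 7)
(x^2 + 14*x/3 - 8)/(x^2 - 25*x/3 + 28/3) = (x + 6)/(x - 7)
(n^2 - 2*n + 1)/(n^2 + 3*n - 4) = (n - 1)/(n + 4)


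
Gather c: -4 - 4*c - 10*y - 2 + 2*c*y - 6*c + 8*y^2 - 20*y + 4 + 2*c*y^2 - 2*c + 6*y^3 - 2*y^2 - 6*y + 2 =c*(2*y^2 + 2*y - 12) + 6*y^3 + 6*y^2 - 36*y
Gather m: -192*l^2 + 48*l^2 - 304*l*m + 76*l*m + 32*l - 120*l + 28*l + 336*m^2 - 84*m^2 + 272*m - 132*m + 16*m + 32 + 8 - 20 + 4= -144*l^2 - 60*l + 252*m^2 + m*(156 - 228*l) + 24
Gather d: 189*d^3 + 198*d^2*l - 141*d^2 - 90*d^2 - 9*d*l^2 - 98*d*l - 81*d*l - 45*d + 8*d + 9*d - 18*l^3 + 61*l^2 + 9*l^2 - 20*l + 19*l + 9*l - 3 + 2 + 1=189*d^3 + d^2*(198*l - 231) + d*(-9*l^2 - 179*l - 28) - 18*l^3 + 70*l^2 + 8*l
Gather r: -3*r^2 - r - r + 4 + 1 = -3*r^2 - 2*r + 5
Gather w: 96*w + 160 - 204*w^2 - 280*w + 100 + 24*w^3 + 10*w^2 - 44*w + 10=24*w^3 - 194*w^2 - 228*w + 270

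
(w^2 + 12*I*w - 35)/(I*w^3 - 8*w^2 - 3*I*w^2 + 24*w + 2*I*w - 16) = (-I*w^2 + 12*w + 35*I)/(w^3 + w^2*(-3 + 8*I) + w*(2 - 24*I) + 16*I)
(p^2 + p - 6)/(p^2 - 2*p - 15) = (p - 2)/(p - 5)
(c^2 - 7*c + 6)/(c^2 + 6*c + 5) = (c^2 - 7*c + 6)/(c^2 + 6*c + 5)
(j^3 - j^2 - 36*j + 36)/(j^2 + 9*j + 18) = (j^2 - 7*j + 6)/(j + 3)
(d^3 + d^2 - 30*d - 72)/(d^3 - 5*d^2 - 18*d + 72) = (d + 3)/(d - 3)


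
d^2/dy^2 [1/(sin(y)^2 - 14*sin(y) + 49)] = 2*(-7*sin(y) + cos(2*y) + 2)/(sin(y) - 7)^4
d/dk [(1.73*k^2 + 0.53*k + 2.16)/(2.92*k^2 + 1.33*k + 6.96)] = (0.753299999999999*k^2 + 11.4672*k + 0.816)/(8.5264*k^4 + 7.7672*k^3 + 42.4153*k^2 + 18.5136*k + 48.4416)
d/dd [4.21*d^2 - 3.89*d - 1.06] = 8.42*d - 3.89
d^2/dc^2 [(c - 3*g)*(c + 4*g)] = 2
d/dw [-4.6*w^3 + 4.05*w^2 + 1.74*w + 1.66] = -13.8*w^2 + 8.1*w + 1.74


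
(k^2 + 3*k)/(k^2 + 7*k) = (k + 3)/(k + 7)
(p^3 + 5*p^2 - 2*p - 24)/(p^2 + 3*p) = p + 2 - 8/p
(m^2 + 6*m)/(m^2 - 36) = m/(m - 6)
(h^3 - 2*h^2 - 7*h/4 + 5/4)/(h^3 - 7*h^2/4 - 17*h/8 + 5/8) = 2*(2*h - 1)/(4*h - 1)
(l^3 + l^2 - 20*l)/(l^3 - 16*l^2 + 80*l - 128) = l*(l + 5)/(l^2 - 12*l + 32)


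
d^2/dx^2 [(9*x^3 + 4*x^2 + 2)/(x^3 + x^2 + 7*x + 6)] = 2*(-5*x^6 - 189*x^5 - 396*x^4 + 207*x^3 + 1110*x^2 + 978*x + 230)/(x^9 + 3*x^8 + 24*x^7 + 61*x^6 + 204*x^5 + 417*x^4 + 703*x^3 + 990*x^2 + 756*x + 216)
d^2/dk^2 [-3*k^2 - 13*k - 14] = -6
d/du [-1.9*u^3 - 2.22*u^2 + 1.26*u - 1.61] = -5.7*u^2 - 4.44*u + 1.26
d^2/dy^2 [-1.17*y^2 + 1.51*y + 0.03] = -2.34000000000000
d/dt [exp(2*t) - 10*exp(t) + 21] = 2*(exp(t) - 5)*exp(t)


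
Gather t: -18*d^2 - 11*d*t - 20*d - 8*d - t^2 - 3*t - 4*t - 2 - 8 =-18*d^2 - 28*d - t^2 + t*(-11*d - 7) - 10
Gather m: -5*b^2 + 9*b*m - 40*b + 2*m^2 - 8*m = -5*b^2 - 40*b + 2*m^2 + m*(9*b - 8)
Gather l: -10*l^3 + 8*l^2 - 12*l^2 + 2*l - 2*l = -10*l^3 - 4*l^2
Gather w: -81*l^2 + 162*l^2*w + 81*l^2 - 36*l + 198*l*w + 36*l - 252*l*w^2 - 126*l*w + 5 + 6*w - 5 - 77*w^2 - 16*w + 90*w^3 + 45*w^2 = 90*w^3 + w^2*(-252*l - 32) + w*(162*l^2 + 72*l - 10)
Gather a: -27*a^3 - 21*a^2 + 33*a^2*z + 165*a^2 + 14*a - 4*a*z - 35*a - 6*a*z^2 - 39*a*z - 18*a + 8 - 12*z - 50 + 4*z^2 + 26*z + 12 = -27*a^3 + a^2*(33*z + 144) + a*(-6*z^2 - 43*z - 39) + 4*z^2 + 14*z - 30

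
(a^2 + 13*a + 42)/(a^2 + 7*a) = (a + 6)/a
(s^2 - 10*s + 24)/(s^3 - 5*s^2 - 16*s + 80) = (s - 6)/(s^2 - s - 20)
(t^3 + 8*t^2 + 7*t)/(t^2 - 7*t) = (t^2 + 8*t + 7)/(t - 7)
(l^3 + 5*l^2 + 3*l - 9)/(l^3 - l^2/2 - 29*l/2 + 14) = 2*(l^2 + 6*l + 9)/(2*l^2 + l - 28)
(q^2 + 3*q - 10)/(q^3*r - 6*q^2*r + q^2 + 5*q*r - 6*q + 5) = (q^2 + 3*q - 10)/(q^3*r - 6*q^2*r + q^2 + 5*q*r - 6*q + 5)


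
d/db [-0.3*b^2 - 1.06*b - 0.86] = -0.6*b - 1.06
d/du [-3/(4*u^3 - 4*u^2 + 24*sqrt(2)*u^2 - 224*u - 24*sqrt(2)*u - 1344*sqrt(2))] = 3*(3*u^2 - 2*u + 12*sqrt(2)*u - 56 - 6*sqrt(2))/(4*(-u^3 - 6*sqrt(2)*u^2 + u^2 + 6*sqrt(2)*u + 56*u + 336*sqrt(2))^2)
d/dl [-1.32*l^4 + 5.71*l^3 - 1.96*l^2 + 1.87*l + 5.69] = -5.28*l^3 + 17.13*l^2 - 3.92*l + 1.87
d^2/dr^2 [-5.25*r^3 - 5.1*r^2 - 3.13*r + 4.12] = -31.5*r - 10.2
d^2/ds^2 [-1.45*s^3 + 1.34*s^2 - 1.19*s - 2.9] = 2.68 - 8.7*s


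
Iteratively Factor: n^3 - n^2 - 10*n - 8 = (n - 4)*(n^2 + 3*n + 2) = (n - 4)*(n + 1)*(n + 2)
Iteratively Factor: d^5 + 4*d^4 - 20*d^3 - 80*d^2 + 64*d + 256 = (d - 4)*(d^4 + 8*d^3 + 12*d^2 - 32*d - 64) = (d - 4)*(d + 4)*(d^3 + 4*d^2 - 4*d - 16) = (d - 4)*(d - 2)*(d + 4)*(d^2 + 6*d + 8) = (d - 4)*(d - 2)*(d + 4)^2*(d + 2)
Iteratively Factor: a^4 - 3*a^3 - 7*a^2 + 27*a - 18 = (a - 3)*(a^3 - 7*a + 6) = (a - 3)*(a - 1)*(a^2 + a - 6) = (a - 3)*(a - 2)*(a - 1)*(a + 3)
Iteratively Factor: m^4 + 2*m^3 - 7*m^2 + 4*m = (m + 4)*(m^3 - 2*m^2 + m) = (m - 1)*(m + 4)*(m^2 - m) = (m - 1)^2*(m + 4)*(m)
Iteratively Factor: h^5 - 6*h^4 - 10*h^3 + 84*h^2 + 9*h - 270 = (h - 5)*(h^4 - h^3 - 15*h^2 + 9*h + 54) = (h - 5)*(h + 3)*(h^3 - 4*h^2 - 3*h + 18) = (h - 5)*(h - 3)*(h + 3)*(h^2 - h - 6) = (h - 5)*(h - 3)^2*(h + 3)*(h + 2)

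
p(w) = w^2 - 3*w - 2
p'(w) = 2*w - 3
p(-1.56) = 5.11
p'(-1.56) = -6.12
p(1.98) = -4.02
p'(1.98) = 0.96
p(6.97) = 25.67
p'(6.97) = 10.94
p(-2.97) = 15.73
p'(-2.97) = -8.94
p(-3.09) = 16.82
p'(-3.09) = -9.18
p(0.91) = -3.90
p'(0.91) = -1.18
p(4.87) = 7.11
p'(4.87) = 6.74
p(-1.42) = 4.28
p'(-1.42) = -5.84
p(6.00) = 16.00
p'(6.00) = 9.00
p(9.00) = 52.00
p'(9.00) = 15.00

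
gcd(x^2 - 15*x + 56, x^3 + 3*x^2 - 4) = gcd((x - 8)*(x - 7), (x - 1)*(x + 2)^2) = 1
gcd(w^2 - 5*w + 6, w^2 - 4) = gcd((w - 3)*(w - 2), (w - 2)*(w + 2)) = w - 2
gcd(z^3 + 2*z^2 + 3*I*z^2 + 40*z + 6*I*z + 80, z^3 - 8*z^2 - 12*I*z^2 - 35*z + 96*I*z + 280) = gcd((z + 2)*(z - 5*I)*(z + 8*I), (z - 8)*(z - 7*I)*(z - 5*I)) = z - 5*I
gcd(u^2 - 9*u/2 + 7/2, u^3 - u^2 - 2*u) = 1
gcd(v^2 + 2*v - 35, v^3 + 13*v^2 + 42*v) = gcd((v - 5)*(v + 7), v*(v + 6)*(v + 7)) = v + 7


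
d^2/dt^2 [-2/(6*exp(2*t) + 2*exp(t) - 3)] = 4*(-4*(6*exp(t) + 1)^2*exp(t) + (12*exp(t) + 1)*(6*exp(2*t) + 2*exp(t) - 3))*exp(t)/(6*exp(2*t) + 2*exp(t) - 3)^3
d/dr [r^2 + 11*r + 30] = 2*r + 11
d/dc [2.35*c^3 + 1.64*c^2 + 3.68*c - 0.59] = 7.05*c^2 + 3.28*c + 3.68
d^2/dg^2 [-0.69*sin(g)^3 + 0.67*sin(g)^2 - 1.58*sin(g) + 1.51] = 2.0975*sin(g) - 1.5525*sin(3*g) + 1.34*cos(2*g)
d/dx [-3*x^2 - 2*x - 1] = -6*x - 2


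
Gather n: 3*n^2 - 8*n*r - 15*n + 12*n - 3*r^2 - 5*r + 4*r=3*n^2 + n*(-8*r - 3) - 3*r^2 - r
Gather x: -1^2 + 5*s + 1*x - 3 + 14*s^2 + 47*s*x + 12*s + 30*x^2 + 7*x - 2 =14*s^2 + 17*s + 30*x^2 + x*(47*s + 8) - 6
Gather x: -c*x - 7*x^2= -c*x - 7*x^2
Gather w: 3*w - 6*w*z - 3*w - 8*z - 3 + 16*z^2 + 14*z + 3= -6*w*z + 16*z^2 + 6*z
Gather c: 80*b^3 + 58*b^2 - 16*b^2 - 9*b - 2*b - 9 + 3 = 80*b^3 + 42*b^2 - 11*b - 6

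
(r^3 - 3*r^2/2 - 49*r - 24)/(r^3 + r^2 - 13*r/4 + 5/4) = 2*(2*r^3 - 3*r^2 - 98*r - 48)/(4*r^3 + 4*r^2 - 13*r + 5)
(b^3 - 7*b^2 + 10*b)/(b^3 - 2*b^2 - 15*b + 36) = b*(b^2 - 7*b + 10)/(b^3 - 2*b^2 - 15*b + 36)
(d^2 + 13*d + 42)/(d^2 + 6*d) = (d + 7)/d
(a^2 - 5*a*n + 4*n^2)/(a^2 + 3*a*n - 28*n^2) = (a - n)/(a + 7*n)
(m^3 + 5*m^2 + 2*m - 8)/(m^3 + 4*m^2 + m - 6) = (m + 4)/(m + 3)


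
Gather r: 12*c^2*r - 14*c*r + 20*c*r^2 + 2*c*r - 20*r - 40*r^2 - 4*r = r^2*(20*c - 40) + r*(12*c^2 - 12*c - 24)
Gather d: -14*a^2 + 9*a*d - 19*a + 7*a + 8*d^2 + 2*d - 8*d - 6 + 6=-14*a^2 - 12*a + 8*d^2 + d*(9*a - 6)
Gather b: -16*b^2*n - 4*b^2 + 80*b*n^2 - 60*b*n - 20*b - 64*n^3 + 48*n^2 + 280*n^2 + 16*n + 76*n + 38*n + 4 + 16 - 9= b^2*(-16*n - 4) + b*(80*n^2 - 60*n - 20) - 64*n^3 + 328*n^2 + 130*n + 11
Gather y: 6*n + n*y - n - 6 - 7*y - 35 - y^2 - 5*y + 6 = 5*n - y^2 + y*(n - 12) - 35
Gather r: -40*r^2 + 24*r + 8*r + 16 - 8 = -40*r^2 + 32*r + 8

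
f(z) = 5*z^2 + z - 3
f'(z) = 10*z + 1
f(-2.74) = 31.80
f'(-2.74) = -26.40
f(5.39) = 147.65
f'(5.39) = 54.90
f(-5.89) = 164.57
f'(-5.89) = -57.90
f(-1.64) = 8.81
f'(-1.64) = -15.40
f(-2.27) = 20.49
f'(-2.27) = -21.70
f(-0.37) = -2.69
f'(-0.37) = -2.70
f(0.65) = -0.24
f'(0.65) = 7.50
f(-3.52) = 55.43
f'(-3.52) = -34.20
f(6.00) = 183.00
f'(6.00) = 61.00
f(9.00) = 411.00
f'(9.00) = 91.00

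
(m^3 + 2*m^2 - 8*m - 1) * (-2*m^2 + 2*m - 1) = -2*m^5 - 2*m^4 + 19*m^3 - 16*m^2 + 6*m + 1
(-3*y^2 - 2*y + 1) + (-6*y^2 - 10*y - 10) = -9*y^2 - 12*y - 9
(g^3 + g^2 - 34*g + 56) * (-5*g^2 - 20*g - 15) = -5*g^5 - 25*g^4 + 135*g^3 + 385*g^2 - 610*g - 840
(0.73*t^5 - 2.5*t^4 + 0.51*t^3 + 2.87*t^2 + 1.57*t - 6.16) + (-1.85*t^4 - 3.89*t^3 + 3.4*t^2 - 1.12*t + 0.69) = 0.73*t^5 - 4.35*t^4 - 3.38*t^3 + 6.27*t^2 + 0.45*t - 5.47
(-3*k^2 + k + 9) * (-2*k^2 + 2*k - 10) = 6*k^4 - 8*k^3 + 14*k^2 + 8*k - 90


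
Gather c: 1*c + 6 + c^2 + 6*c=c^2 + 7*c + 6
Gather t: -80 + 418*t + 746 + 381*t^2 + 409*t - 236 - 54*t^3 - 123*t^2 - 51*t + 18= -54*t^3 + 258*t^2 + 776*t + 448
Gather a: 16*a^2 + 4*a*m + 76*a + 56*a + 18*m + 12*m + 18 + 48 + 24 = 16*a^2 + a*(4*m + 132) + 30*m + 90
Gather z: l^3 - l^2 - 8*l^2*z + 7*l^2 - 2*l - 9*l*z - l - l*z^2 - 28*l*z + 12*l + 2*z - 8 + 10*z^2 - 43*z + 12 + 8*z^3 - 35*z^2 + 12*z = l^3 + 6*l^2 + 9*l + 8*z^3 + z^2*(-l - 25) + z*(-8*l^2 - 37*l - 29) + 4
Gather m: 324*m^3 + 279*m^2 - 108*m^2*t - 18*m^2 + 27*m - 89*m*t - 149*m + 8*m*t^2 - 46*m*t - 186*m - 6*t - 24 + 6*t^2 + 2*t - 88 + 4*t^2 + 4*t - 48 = 324*m^3 + m^2*(261 - 108*t) + m*(8*t^2 - 135*t - 308) + 10*t^2 - 160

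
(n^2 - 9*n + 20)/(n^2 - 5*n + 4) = (n - 5)/(n - 1)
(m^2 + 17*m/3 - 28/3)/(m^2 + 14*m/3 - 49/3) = (3*m - 4)/(3*m - 7)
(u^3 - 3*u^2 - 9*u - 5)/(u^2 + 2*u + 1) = u - 5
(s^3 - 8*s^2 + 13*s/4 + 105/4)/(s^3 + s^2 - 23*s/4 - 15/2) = (s - 7)/(s + 2)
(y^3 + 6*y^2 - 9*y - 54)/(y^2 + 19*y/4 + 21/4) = 4*(y^2 + 3*y - 18)/(4*y + 7)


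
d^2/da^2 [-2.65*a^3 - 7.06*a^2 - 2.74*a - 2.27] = -15.9*a - 14.12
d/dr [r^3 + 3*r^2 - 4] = 3*r*(r + 2)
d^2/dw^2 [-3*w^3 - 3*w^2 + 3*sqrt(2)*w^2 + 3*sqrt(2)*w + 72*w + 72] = -18*w - 6 + 6*sqrt(2)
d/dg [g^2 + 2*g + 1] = 2*g + 2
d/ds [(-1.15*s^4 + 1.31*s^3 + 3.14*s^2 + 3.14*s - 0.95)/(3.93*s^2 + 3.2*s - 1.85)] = (-9.039*s^5 - 5.8917*s^4 + 16.894*s^3 - 9.56270000000001*s^2 - 4.151*s - 2.769)/(15.4449*s^4 + 25.152*s^3 - 4.301*s^2 - 11.84*s + 3.4225)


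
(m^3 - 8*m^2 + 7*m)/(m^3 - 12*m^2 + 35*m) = (m - 1)/(m - 5)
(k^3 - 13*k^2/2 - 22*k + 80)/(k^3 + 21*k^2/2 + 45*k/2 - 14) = (2*k^2 - 21*k + 40)/(2*k^2 + 13*k - 7)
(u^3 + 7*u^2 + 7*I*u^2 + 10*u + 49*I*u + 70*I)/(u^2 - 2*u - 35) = (u^2 + u*(2 + 7*I) + 14*I)/(u - 7)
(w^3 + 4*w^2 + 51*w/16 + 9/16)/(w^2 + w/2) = (16*w^3 + 64*w^2 + 51*w + 9)/(8*w*(2*w + 1))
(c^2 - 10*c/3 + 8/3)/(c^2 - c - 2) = (c - 4/3)/(c + 1)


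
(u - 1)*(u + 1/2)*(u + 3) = u^3 + 5*u^2/2 - 2*u - 3/2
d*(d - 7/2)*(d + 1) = d^3 - 5*d^2/2 - 7*d/2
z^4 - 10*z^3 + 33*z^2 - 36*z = z*(z - 4)*(z - 3)^2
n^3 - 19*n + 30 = (n - 3)*(n - 2)*(n + 5)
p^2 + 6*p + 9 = (p + 3)^2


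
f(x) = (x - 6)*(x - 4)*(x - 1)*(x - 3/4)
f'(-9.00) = -6581.25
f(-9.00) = 19012.50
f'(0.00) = -49.50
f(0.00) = 18.00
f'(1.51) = 11.49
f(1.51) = 4.33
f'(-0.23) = -70.85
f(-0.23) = 31.77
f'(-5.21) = -2012.26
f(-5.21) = 3821.23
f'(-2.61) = -581.29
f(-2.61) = 690.32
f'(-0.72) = -130.11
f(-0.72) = 80.20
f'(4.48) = -18.76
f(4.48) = -9.47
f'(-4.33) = -1401.01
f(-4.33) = 2329.89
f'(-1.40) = -247.87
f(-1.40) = 206.19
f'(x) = (x - 6)*(x - 4)*(x - 1) + (x - 6)*(x - 4)*(x - 3/4) + (x - 6)*(x - 1)*(x - 3/4) + (x - 4)*(x - 1)*(x - 3/4)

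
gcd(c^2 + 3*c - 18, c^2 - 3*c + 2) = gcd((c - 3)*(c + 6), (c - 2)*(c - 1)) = 1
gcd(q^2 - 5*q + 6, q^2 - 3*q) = q - 3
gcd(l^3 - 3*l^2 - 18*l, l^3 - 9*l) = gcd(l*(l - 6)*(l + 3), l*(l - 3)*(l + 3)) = l^2 + 3*l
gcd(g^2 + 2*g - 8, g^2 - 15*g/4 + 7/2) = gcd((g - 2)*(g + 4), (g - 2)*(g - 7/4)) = g - 2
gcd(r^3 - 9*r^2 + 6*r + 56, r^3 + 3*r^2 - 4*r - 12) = r + 2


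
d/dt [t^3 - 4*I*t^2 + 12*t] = 3*t^2 - 8*I*t + 12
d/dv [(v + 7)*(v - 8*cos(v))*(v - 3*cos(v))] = (v + 7)*(v - 8*cos(v))*(3*sin(v) + 1) + (v + 7)*(v - 3*cos(v))*(8*sin(v) + 1) + (v - 8*cos(v))*(v - 3*cos(v))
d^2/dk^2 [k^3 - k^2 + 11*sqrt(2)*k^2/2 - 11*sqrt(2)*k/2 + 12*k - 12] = 6*k - 2 + 11*sqrt(2)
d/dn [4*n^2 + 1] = 8*n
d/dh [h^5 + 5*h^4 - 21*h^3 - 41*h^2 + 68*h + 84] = 5*h^4 + 20*h^3 - 63*h^2 - 82*h + 68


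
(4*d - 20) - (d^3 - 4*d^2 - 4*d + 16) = -d^3 + 4*d^2 + 8*d - 36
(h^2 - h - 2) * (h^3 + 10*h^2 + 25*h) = h^5 + 9*h^4 + 13*h^3 - 45*h^2 - 50*h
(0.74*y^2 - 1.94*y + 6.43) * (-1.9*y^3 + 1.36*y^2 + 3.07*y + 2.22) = -1.406*y^5 + 4.6924*y^4 - 12.5836*y^3 + 4.4318*y^2 + 15.4333*y + 14.2746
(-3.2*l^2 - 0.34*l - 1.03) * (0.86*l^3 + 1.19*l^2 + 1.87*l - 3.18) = -2.752*l^5 - 4.1004*l^4 - 7.2744*l^3 + 8.3145*l^2 - 0.8449*l + 3.2754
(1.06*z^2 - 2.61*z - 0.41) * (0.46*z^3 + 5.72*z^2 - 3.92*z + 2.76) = 0.4876*z^5 + 4.8626*z^4 - 19.273*z^3 + 10.8116*z^2 - 5.5964*z - 1.1316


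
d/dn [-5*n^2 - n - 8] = -10*n - 1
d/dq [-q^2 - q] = -2*q - 1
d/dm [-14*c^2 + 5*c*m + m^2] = 5*c + 2*m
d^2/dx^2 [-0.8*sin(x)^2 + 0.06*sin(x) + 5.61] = -0.06*sin(x) - 1.6*cos(2*x)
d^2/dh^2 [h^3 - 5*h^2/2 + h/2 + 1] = 6*h - 5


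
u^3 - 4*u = u*(u - 2)*(u + 2)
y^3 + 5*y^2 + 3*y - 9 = (y - 1)*(y + 3)^2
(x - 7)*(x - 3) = x^2 - 10*x + 21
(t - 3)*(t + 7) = t^2 + 4*t - 21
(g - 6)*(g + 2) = g^2 - 4*g - 12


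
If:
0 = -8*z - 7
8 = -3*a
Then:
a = -8/3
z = -7/8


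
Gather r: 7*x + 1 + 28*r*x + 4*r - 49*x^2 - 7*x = r*(28*x + 4) - 49*x^2 + 1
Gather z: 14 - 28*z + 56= 70 - 28*z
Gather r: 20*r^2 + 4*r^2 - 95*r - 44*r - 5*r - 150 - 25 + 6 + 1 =24*r^2 - 144*r - 168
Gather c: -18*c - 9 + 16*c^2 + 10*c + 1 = 16*c^2 - 8*c - 8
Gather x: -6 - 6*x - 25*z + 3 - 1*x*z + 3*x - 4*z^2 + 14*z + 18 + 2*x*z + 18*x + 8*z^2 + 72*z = x*(z + 15) + 4*z^2 + 61*z + 15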